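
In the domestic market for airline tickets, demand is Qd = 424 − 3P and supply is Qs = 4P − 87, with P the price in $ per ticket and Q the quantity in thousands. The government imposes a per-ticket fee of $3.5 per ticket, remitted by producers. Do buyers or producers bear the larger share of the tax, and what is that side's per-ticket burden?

Buyers bear the larger share: $2 per ticket.

Without the tax, 424 − 3P = 4P − 87 gives 7P = 511, so P* = $73 and Q* = 205.
With the tax collected from producers, supply shifts: Qs = 4(P − 3.5) − 87.
New equilibrium: buyers pay $75, producers receive $71.5, Q = 199. (Wedge: Pb − Ps = 3.5.)
Per-ticket burden: buyers $2, producers $1.5.
Buyers take the larger share because demand is less price-elastic here (demand slope 3 vs supply slope 4).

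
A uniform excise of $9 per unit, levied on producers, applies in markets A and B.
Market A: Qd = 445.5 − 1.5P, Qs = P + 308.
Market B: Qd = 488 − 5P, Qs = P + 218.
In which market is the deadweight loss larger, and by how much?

Market B, by $9.45.

Market A: pre-tax P* = $55, Q* = 363; post-tax Q = 357.6; deadweight loss = $24.3.
Market B: pre-tax P* = $45, Q* = 263; post-tax Q = 255.5; deadweight loss = $33.75.
Difference: $24.3 vs $33.75 → market B is larger by $9.45.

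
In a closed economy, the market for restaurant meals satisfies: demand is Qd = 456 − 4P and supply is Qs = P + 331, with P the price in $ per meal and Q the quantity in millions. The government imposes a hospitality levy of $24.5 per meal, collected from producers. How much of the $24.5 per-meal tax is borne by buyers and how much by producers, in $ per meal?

Before the tax: set 456 − 4P = P + 331 → P* = $25, Q* = 356.
With the tax collected from producers, supply shifts: Qs = (P − 24.5) + 331.
New equilibrium: buyers pay $29.9, producers receive $5.4, Q = 336.4. (Wedge: Pb − Ps = 24.5.)
Burden on buyers: $4.9; on producers: $19.6. (They sum to $24.5.)
The less price-elastic side of the market bears the larger share of a per-unit tax.

Buyers bear $4.9 per meal; producers bear $19.6 per meal.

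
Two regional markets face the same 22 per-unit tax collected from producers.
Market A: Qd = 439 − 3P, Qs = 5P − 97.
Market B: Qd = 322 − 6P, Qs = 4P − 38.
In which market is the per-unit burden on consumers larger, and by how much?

Market A, by 4.95.

Market A: pre-tax P* = 67, Q* = 238; post-tax Q = 196.75; per-unit burden on consumers = 13.75.
Market B: pre-tax P* = 36, Q* = 106; post-tax Q = 53.2; per-unit burden on consumers = 8.8.
Difference: 13.75 vs 8.8 → market A is larger by 4.95.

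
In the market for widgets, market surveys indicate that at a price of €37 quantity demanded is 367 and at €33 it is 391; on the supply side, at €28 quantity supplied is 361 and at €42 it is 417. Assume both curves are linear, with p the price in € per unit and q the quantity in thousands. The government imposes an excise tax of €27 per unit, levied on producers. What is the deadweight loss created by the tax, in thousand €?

Demand slope: (391 − 367)/(33 − 37) = -6, so qd = 589 − 6p.
Supply slope: (417 − 361)/(42 − 28) = 4, so qs = 4p + 249.
Without the tax, 589 − 6p = 4p + 249 gives 10p = 340, so p* = €34 and q* = 385.
With the tax collected from producers, supply shifts: qs = 4(p − 27) + 249.
New equilibrium: consumers pay €44.8, producers receive €17.8, q = 320.2. (Wedge: pb − ps = 27.)
Quantity falls by |ΔQ| = |385 − 320.2| = 64.8.
DWL = ½ · t · |ΔQ| = ½ · 27 · 64.8 = €874.8.

Deadweight loss = €874.8 thousand.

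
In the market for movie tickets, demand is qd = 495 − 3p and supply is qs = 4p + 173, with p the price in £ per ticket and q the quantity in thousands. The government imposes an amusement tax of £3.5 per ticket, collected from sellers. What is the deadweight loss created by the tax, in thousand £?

Deadweight loss = £10.5 thousand.

Without the tax, 495 − 3p = 4p + 173 gives 7p = 322, so p* = £46 and q* = 357.
With the tax collected from sellers, supply shifts: qs = 4(p − 3.5) + 173.
New equilibrium: buyers pay £48, sellers receive £44.5, q = 351. (Wedge: pb − ps = 3.5.)
Quantity falls by |ΔQ| = |357 − 351| = 6.
DWL = ½ · t · |ΔQ| = ½ · 3.5 · 6 = £10.5.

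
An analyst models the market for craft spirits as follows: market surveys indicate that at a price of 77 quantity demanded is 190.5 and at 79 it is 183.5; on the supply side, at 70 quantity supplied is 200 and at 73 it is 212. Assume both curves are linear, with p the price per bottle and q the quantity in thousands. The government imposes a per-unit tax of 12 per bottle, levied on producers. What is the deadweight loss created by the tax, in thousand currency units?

Demand slope: (183.5 − 190.5)/(79 − 77) = -3.5, so qd = 460 − 3.5p.
Supply slope: (212 − 200)/(73 − 70) = 4, so qs = 4p − 80.
Before the tax: set 460 − 3.5p = 4p − 80 → p* = 72, q* = 208.
With the tax collected from producers, supply shifts: qs = 4(p − 12) − 80.
New equilibrium: consumers pay 78.4, producers receive 66.4, q = 185.6. (Wedge: pb − ps = 12.)
Quantity falls by |ΔQ| = |208 − 185.6| = 22.4.
DWL = ½ · t · |ΔQ| = ½ · 12 · 22.4 = 134.4.

Deadweight loss = 134.4 thousand.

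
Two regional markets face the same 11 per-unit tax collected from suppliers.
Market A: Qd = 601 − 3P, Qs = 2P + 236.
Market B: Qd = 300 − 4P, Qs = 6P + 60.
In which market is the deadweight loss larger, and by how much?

Market B, by 72.6.

Market A: pre-tax P* = 73, Q* = 382; post-tax Q = 368.8; deadweight loss = 72.6.
Market B: pre-tax P* = 24, Q* = 204; post-tax Q = 177.6; deadweight loss = 145.2.
Difference: 72.6 vs 145.2 → market B is larger by 72.6.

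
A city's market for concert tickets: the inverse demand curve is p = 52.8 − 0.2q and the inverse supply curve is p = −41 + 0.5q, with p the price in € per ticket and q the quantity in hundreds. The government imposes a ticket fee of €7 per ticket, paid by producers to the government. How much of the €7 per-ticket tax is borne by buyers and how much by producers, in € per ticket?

Inverting to q(p) form: qd = 264 − 5p; qs = 2p + 82.
Without the tax, 264 − 5p = 2p + 82 gives 7p = 182, so p* = €26 and q* = 134.
With the tax collected from producers, supply shifts: qs = 2(p − 7) + 82.
Solving gives q = 124 with buyers paying €28 and producers receiving €21 (the €7 wedge).
Burden on buyers: €2; on producers: €5. (They sum to €7.)
The less price-elastic side of the market bears the larger share of a per-unit tax.

Buyers bear €2 per ticket; producers bear €5 per ticket.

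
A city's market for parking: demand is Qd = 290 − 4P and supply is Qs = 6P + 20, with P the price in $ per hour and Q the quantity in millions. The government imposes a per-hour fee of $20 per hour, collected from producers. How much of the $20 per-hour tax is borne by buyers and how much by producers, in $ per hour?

Buyers bear $12 per hour; producers bear $8 per hour.

Before the tax: set 290 − 4P = 6P + 20 → P* = $27, Q* = 182.
With the tax collected from producers, supply shifts: Qs = 6(P − 20) + 20.
New equilibrium: buyers pay $39, producers receive $19, Q = 134. (Wedge: Pb − Ps = 20.)
Burden on buyers: $12; on producers: $8. (They sum to $20.)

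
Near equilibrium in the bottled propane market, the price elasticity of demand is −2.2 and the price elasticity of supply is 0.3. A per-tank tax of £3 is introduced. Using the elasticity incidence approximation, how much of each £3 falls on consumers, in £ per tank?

Consumers bear ≈ £0.36 per tank.

Incidence ratio: consumers' share ≈ εs / (εs + |εd|) = 0.3 / (0.3 + 2.2) = 0.12.
So consumers bear ≈ 0.12 × £3 = £0.36; sellers bear £2.64.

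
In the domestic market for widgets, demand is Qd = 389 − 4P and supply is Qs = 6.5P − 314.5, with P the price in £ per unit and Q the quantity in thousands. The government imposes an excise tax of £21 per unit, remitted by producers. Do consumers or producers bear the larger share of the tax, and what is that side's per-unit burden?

Without the tax, 389 − 4P = 6.5P − 314.5 gives 10.5P = 703.5, so P* = £67 and Q* = 121.
With the tax collected from producers, supply shifts: Qs = 6.5(P − 21) − 314.5.
Solving gives Q = 69 with consumers paying £80 and producers receiving £59 (the £21 wedge).
Per-unit burden: consumers £13, producers £8.
Consumers take the larger share because demand is less price-elastic here (demand slope 4 vs supply slope 6.5).

Consumers bear the larger share: £13 per unit.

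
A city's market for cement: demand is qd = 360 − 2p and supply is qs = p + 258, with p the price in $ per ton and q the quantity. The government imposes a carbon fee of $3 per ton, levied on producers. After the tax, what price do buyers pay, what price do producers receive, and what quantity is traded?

Buyers pay $35; producers receive $32; quantity = 290.

Before the tax: set 360 − 2p = p + 258 → p* = $34, q* = 292.
With the tax collected from producers, supply shifts: qs = (p − 3) + 258.
New equilibrium: buyers pay $35, producers receive $32, q = 290. (Wedge: pb − ps = 3.)
The less price-elastic side of the market bears the larger share of a per-unit tax.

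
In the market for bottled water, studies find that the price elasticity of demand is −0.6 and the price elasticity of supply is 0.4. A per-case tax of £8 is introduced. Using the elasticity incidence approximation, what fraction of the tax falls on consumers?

Consumers' share ≈ 0.4.

Incidence ratio: consumers' share ≈ εs / (εs + |εd|) = 0.4 / (0.4 + 0.6) = 0.4.
Supply is the less elastic side, so consumers bear the smaller share.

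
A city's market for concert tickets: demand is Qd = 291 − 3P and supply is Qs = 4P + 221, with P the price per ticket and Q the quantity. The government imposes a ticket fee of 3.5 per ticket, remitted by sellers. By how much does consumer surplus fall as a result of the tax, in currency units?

Without the tax, 291 − 3P = 4P + 221 gives 7P = 70, so P* = 10 and Q* = 261.
With the tax collected from sellers, supply shifts: Qs = 4(P − 3.5) + 221.
New equilibrium: buyers pay 12, sellers receive 8.5, Q = 255. (Wedge: Pb − Ps = 3.5.)
ΔCS is the trapezoid between Q = 255 and Q = 261 of height 2: ½ · (261 + 255) · 2 = 516.

Consumer surplus falls by 516.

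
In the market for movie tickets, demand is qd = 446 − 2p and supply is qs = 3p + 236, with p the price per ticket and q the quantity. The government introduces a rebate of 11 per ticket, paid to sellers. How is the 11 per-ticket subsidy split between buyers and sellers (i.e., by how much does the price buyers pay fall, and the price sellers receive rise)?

Buyers gain 6.6 per ticket; sellers gain 4.4 per ticket.

Without the subsidy, 446 − 2p = 3p + 236 gives 5p = 210, so p* = 42 and q* = 362.
With a per-unit subsidy paid to sellers, each receives p + 11 per unit sold, so supply becomes qs = 3(p + 11) + 236.
Solving gives q = 375.2 with buyers paying 35.4 and sellers receiving 46.4 (the 11 wedge).
Gain to buyers: 6.6; to sellers: 4.4. (They sum to 11.)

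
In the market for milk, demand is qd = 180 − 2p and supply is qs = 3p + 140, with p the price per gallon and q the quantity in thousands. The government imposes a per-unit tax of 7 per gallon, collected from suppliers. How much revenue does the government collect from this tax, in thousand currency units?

Tax revenue = 1089.2 thousand.

Before the tax: set 180 − 2p = 3p + 140 → p* = 8, q* = 164.
With the tax collected from suppliers, supply shifts: qs = 3(p − 7) + 140.
Solving gives q = 155.6 with buyers paying 12.2 and suppliers receiving 5.2 (the 7 wedge).
Revenue = t · Q = 7 · 155.6 = 1089.2.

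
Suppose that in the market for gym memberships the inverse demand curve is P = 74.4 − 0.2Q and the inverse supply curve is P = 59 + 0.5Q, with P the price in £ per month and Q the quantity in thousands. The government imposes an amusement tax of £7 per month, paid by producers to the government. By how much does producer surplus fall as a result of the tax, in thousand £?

Rewrite in direct form: Qd = 372 − 5P and Qs = 2P − 118.
Before the tax: set 372 − 5P = 2P − 118 → P* = £70, Q* = 22.
With the tax collected from producers, supply shifts: Qs = 2(P − 7) − 118.
Solving gives Q = 12 with buyers paying £72 and producers receiving £65 (the £7 wedge).
ΔPS is the trapezoid between Q = 12 and Q = 22 of height £5: ½ · (22 + 12) · 5 = £85.

Producer surplus falls by £85 thousand.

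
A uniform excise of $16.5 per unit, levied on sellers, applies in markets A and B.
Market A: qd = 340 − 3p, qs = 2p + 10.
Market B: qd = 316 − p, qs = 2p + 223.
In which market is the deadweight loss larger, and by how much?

Market A, by $72.6.

Market A: pre-tax p* = $66, q* = 142; post-tax q = 122.2; deadweight loss = $163.35.
Market B: pre-tax p* = $31, q* = 285; post-tax q = 274; deadweight loss = $90.75.
Difference: $163.35 vs $90.75 → market A is larger by $72.6.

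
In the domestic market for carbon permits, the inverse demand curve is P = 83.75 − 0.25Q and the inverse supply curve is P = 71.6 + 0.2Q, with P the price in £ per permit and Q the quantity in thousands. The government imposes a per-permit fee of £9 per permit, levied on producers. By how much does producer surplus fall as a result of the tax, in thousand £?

Rewrite in direct form: Qd = 335 − 4P and Qs = 5P − 358.
Without the tax, 335 − 4P = 5P − 358 gives 9P = 693, so P* = £77 and Q* = 27.
With the tax collected from producers, supply shifts: Qs = 5(P − 9) − 358.
New equilibrium: buyers pay £82, producers receive £73, Q = 7. (Wedge: Pb − Ps = 9.)
ΔPS is the trapezoid between Q = 7 and Q = 27 of height £4: ½ · (27 + 7) · 4 = £68.

Producer surplus falls by £68 thousand.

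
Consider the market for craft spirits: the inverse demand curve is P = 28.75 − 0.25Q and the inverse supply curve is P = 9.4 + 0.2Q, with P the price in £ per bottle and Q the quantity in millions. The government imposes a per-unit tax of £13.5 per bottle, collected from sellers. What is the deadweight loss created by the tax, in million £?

Rewrite in direct form: Qd = 115 − 4P and Qs = 5P − 47.
Before the tax: set 115 − 4P = 5P − 47 → P* = £18, Q* = 43.
With the tax collected from sellers, supply shifts: Qs = 5(P − 13.5) − 47.
Solving gives Q = 13 with consumers paying £25.5 and sellers receiving £12 (the £13.5 wedge).
Quantity falls by |ΔQ| = |43 − 13| = 30.
DWL = ½ · t · |ΔQ| = ½ · 13.5 · 30 = £202.5.

Deadweight loss = £202.5 million.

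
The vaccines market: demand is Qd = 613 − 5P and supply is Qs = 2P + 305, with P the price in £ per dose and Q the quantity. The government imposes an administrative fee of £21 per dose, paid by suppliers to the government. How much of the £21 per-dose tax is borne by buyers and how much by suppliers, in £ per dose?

Without the tax, 613 − 5P = 2P + 305 gives 7P = 308, so P* = £44 and Q* = 393.
With the tax collected from suppliers, supply shifts: Qs = 2(P − 21) + 305.
Solving gives Q = 363 with buyers paying £50 and suppliers receiving £29 (the £21 wedge).
Burden on buyers: £6; on suppliers: £15. (They sum to £21.)
The less price-elastic side of the market bears the larger share of a per-unit tax.

Buyers bear £6 per dose; suppliers bear £15 per dose.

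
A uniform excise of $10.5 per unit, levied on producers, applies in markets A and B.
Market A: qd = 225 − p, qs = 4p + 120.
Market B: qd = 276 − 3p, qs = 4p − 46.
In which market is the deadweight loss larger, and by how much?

Market B, by $50.4.

Market A: pre-tax p* = $21, q* = 204; post-tax q = 195.6; deadweight loss = $44.1.
Market B: pre-tax p* = $46, q* = 138; post-tax q = 120; deadweight loss = $94.5.
Difference: $44.1 vs $94.5 → market B is larger by $50.4.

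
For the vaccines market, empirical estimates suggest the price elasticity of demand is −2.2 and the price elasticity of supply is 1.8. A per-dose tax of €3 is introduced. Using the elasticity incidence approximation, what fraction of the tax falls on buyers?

Incidence ratio: buyers' share ≈ εs / (εs + |εd|) = 1.8 / (1.8 + 2.2) = 0.45.
Supply is the less elastic side, so buyers bear the smaller share.

Buyers' share ≈ 0.45.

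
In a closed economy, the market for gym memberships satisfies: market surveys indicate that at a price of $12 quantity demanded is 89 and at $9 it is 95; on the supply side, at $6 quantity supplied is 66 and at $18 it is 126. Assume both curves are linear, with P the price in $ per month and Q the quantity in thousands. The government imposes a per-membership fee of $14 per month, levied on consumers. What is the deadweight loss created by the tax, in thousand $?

Deadweight loss = $140 thousand.

Demand slope: (95 − 89)/(9 − 12) = -2, so Qd = 113 − 2P.
Supply slope: (126 − 66)/(18 − 6) = 5, so Qs = 5P + 36.
Without the tax, 113 − 2P = 5P + 36 gives 7P = 77, so P* = $11 and Q* = 91.
With the tax collected from consumers, demand (in seller-price terms) shifts: Qd = 113 − 2(P + 14).
New equilibrium: consumers pay $21, sellers receive $7, Q = 71. (Wedge: Pb − Ps = 14.)
Quantity falls by |ΔQ| = |91 − 71| = 20.
DWL = ½ · t · |ΔQ| = ½ · 14 · 20 = $140.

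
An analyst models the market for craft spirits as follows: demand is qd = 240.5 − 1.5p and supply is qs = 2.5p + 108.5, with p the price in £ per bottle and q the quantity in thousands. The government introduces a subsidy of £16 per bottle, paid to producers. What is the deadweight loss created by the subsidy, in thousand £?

Without the subsidy, 240.5 − 1.5p = 2.5p + 108.5 gives 4p = 132, so p* = £33 and q* = 191.
With a per-unit subsidy paid to producers, each receives p + 16 per unit sold, so supply becomes qs = 2.5(p + 16) + 108.5.
New equilibrium: consumers pay £23, producers receive £39, q = 206. (Wedge: pb − ps = −16.)
Quantity rises by |ΔQ| = |191 − 206| = 15.
DWL = ½ · t · |ΔQ| = ½ · 16 · 15 = £120.

Deadweight loss = £120 thousand.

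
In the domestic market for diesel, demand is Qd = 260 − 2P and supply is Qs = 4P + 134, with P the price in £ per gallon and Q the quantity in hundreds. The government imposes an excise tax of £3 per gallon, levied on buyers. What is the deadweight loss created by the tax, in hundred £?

Deadweight loss = £6 hundred.

Without the tax, 260 − 2P = 4P + 134 gives 6P = 126, so P* = £21 and Q* = 218.
With the tax collected from buyers, demand (in seller-price terms) shifts: Qd = 260 − 2(P + 3).
Solving gives Q = 214 with buyers paying £23 and producers receiving £20 (the £3 wedge).
Quantity falls by |ΔQ| = |218 − 214| = 4.
DWL = ½ · t · |ΔQ| = ½ · 3 · 4 = £6.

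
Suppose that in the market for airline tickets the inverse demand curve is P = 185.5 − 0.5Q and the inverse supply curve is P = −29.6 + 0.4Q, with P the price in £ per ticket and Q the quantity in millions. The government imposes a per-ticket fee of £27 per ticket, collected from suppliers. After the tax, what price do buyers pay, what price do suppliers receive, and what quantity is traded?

Rewrite in direct form: Qd = 371 − 2P and Qs = 2.5P + 74.
Without the tax, 371 − 2P = 2.5P + 74 gives 4.5P = 297, so P* = £66 and Q* = 239.
With the tax collected from suppliers, supply shifts: Qs = 2.5(P − 27) + 74.
New equilibrium: buyers pay £81, suppliers receive £54, Q = 209. (Wedge: Pb − Ps = 27.)

Buyers pay £81; suppliers receive £54; quantity = 209.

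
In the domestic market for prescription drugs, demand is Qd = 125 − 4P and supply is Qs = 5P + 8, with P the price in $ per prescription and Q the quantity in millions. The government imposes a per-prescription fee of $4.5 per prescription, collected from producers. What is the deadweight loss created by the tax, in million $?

Without the tax, 125 − 4P = 5P + 8 gives 9P = 117, so P* = $13 and Q* = 73.
With the tax collected from producers, supply shifts: Qs = 5(P − 4.5) + 8.
New equilibrium: consumers pay $15.5, producers receive $11, Q = 63. (Wedge: Pb − Ps = 4.5.)
Quantity falls by |ΔQ| = |73 − 63| = 10.
DWL = ½ · t · |ΔQ| = ½ · 4.5 · 10 = $22.5.

Deadweight loss = $22.5 million.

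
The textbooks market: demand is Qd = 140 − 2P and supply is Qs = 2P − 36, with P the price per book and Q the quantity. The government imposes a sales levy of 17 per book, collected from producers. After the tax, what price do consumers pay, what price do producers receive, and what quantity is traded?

Consumers pay 52.5; producers receive 35.5; quantity = 35.

Without the tax, 140 − 2P = 2P − 36 gives 4P = 176, so P* = 44 and Q* = 52.
With the tax collected from producers, supply shifts: Qs = 2(P − 17) − 36.
Solving gives Q = 35 with consumers paying 52.5 and producers receiving 35.5 (the 17 wedge).
The less price-elastic side of the market bears the larger share of a per-unit tax.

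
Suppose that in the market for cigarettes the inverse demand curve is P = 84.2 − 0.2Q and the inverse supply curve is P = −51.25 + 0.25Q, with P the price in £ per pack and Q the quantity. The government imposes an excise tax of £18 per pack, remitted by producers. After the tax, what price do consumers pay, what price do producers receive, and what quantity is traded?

Consumers pay £32; producers receive £14; quantity = 261.

Rewrite in direct form: Qd = 421 − 5P and Qs = 4P + 205.
Before the tax: set 421 − 5P = 4P + 205 → P* = £24, Q* = 301.
With the tax collected from producers, supply shifts: Qs = 4(P − 18) + 205.
New equilibrium: consumers pay £32, producers receive £14, Q = 261. (Wedge: Pb − Ps = 18.)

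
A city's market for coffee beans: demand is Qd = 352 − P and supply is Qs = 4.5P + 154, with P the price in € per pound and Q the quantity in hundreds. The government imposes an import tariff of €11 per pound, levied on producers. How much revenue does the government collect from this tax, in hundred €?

Tax revenue = €3377 hundred.

Before the tax: set 352 − P = 4.5P + 154 → P* = €36, Q* = 316.
With the tax collected from producers, supply shifts: Qs = 4.5(P − 11) + 154.
Solving gives Q = 307 with buyers paying €45 and producers receiving €34 (the €11 wedge).
Revenue = t · Q = 11 · 307 = €3377.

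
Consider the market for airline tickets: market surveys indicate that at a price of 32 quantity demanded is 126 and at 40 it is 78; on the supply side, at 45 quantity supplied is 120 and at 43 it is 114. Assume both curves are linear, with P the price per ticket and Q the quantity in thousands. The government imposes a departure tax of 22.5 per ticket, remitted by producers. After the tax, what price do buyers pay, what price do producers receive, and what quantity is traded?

Demand slope: (78 − 126)/(40 − 32) = -6, so Qd = 318 − 6P.
Supply slope: (114 − 120)/(43 − 45) = 3, so Qs = 3P − 15.
Without the tax, 318 − 6P = 3P − 15 gives 9P = 333, so P* = 37 and Q* = 96.
With the tax collected from producers, supply shifts: Qs = 3(P − 22.5) − 15.
Solving gives Q = 51 with buyers paying 44.5 and producers receiving 22 (the 22.5 wedge).

Buyers pay 44.5; producers receive 22; quantity = 51.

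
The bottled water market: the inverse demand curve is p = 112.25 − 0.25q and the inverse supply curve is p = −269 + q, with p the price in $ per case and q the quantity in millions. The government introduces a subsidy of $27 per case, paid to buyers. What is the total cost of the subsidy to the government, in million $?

Government outlay = $8818.2 million.

Rewrite in direct form: qd = 449 − 4p and qs = p + 269.
Without the subsidy, 449 − 4p = p + 269 gives 5p = 180, so p* = $36 and q* = 305.
With a per-unit subsidy paid to buyers, each effectively pays p − 27, so demand becomes qd = 449 − 4(p − 27).
Solving gives q = 326.6 with buyers paying $30.6 and producers receiving $57.6 (the $27 wedge).
Outlay = t · Q = 27 · 326.6 = $8818.2.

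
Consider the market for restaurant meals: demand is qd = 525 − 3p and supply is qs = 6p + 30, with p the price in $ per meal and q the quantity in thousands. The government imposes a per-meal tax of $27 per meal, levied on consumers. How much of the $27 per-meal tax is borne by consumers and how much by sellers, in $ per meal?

Without the tax, 525 − 3p = 6p + 30 gives 9p = 495, so p* = $55 and q* = 360.
With the tax collected from consumers, demand (in seller-price terms) shifts: qd = 525 − 3(p + 27).
Solving gives q = 306 with consumers paying $73 and sellers receiving $46 (the $27 wedge).
Burden on consumers: $18; on sellers: $9. (They sum to $27.)
The less price-elastic side of the market bears the larger share of a per-unit tax.

Consumers bear $18 per meal; sellers bear $9 per meal.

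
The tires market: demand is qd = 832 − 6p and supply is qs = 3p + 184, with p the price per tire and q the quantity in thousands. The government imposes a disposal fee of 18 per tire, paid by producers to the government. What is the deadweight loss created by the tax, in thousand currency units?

Before the tax: set 832 − 6p = 3p + 184 → p* = 72, q* = 400.
With the tax collected from producers, supply shifts: qs = 3(p − 18) + 184.
New equilibrium: buyers pay 78, producers receive 60, q = 364. (Wedge: pb − ps = 18.)
Quantity falls by |ΔQ| = |400 − 364| = 36.
DWL = ½ · t · |ΔQ| = ½ · 18 · 36 = 324.

Deadweight loss = 324 thousand.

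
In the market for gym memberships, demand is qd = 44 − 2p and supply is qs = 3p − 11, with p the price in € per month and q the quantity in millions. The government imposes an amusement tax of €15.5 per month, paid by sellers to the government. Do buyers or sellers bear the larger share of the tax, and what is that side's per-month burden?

Buyers bear the larger share: €9.3 per month.

Before the tax: set 44 − 2p = 3p − 11 → p* = €11, q* = 22.
With the tax collected from sellers, supply shifts: qs = 3(p − 15.5) − 11.
Solving gives q = 3.4 with buyers paying €20.3 and sellers receiving €4.8 (the €15.5 wedge).
Per-month burden: buyers €9.3, sellers €6.2.
Buyers take the larger share because demand is less price-elastic here (demand slope 2 vs supply slope 3).
The less price-elastic side of the market bears the larger share of a per-unit tax.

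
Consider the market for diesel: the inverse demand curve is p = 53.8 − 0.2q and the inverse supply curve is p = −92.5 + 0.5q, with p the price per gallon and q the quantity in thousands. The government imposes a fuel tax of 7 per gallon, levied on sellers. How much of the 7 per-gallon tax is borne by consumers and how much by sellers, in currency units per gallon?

Consumers bear 2 per gallon; sellers bear 5 per gallon.

Inverting to q(p) form: qd = 269 − 5p; qs = 2p + 185.
Before the tax: set 269 − 5p = 2p + 185 → p* = 12, q* = 209.
With the tax collected from sellers, supply shifts: qs = 2(p − 7) + 185.
Solving gives q = 199 with consumers paying 14 and sellers receiving 7 (the 7 wedge).
Burden on consumers: 2; on sellers: 5. (They sum to 7.)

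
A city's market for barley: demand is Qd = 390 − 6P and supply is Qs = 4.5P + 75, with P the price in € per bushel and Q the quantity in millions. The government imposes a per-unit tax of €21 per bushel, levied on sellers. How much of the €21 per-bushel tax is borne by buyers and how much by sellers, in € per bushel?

Buyers bear €9 per bushel; sellers bear €12 per bushel.

Before the tax: set 390 − 6P = 4.5P + 75 → P* = €30, Q* = 210.
With the tax collected from sellers, supply shifts: Qs = 4.5(P − 21) + 75.
New equilibrium: buyers pay €39, sellers receive €18, Q = 156. (Wedge: Pb − Ps = 21.)
Burden on buyers: €9; on sellers: €12. (They sum to €21.)
The less price-elastic side of the market bears the larger share of a per-unit tax.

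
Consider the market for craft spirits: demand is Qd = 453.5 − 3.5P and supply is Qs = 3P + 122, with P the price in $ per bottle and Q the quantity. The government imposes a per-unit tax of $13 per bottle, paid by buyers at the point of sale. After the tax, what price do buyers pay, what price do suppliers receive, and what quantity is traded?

Without the tax, 453.5 − 3.5P = 3P + 122 gives 6.5P = 331.5, so P* = $51 and Q* = 275.
With the tax collected from buyers, demand (in seller-price terms) shifts: Qd = 453.5 − 3.5(P + 13).
Solving gives Q = 254 with buyers paying $57 and suppliers receiving $44 (the $13 wedge).

Buyers pay $57; suppliers receive $44; quantity = 254.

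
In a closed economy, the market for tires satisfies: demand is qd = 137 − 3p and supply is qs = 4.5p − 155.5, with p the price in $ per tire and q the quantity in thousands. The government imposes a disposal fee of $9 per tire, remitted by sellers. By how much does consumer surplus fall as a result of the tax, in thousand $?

Consumer surplus falls by $64.26 thousand.

Without the tax, 137 − 3p = 4.5p − 155.5 gives 7.5p = 292.5, so p* = $39 and q* = 20.
With the tax collected from sellers, supply shifts: qs = 4.5(p − 9) − 155.5.
New equilibrium: consumers pay $44.4, sellers receive $35.4, q = 3.8. (Wedge: pb − ps = 9.)
ΔCS is the trapezoid between Q = 3.8 and Q = 20 of height $5.4: ½ · (20 + 3.8) · 5.4 = $64.26.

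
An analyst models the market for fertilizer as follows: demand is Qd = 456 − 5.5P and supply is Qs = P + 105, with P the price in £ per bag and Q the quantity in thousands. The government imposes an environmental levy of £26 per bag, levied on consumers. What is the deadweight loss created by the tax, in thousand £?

Deadweight loss = £286 thousand.

Without the tax, 456 − 5.5P = P + 105 gives 6.5P = 351, so P* = £54 and Q* = 159.
With the tax collected from consumers, demand (in seller-price terms) shifts: Qd = 456 − 5.5(P + 26).
Solving gives Q = 137 with consumers paying £58 and suppliers receiving £32 (the £26 wedge).
Quantity falls by |ΔQ| = |159 − 137| = 22.
DWL = ½ · t · |ΔQ| = ½ · 26 · 22 = £286.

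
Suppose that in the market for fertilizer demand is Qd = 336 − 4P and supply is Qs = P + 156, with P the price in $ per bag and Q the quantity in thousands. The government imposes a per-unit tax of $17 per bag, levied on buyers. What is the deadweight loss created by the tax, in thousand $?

Before the tax: set 336 − 4P = P + 156 → P* = $36, Q* = 192.
With the tax collected from buyers, demand (in seller-price terms) shifts: Qd = 336 − 4(P + 17).
New equilibrium: buyers pay $39.4, suppliers receive $22.4, Q = 178.4. (Wedge: Pb − Ps = 17.)
Quantity falls by |ΔQ| = |192 − 178.4| = 13.6.
DWL = ½ · t · |ΔQ| = ½ · 17 · 13.6 = $115.6.

Deadweight loss = $115.6 thousand.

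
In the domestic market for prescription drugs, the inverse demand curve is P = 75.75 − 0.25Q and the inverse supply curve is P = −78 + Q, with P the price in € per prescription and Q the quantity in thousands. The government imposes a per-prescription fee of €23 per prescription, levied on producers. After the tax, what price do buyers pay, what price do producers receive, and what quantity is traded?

Buyers pay €49.6; producers receive €26.6; quantity = 104.6.

Inverting to Q(P) form: Qd = 303 − 4P; Qs = P + 78.
Before the tax: set 303 − 4P = P + 78 → P* = €45, Q* = 123.
With the tax collected from producers, supply shifts: Qs = (P − 23) + 78.
Solving gives Q = 104.6 with buyers paying €49.6 and producers receiving €26.6 (the €23 wedge).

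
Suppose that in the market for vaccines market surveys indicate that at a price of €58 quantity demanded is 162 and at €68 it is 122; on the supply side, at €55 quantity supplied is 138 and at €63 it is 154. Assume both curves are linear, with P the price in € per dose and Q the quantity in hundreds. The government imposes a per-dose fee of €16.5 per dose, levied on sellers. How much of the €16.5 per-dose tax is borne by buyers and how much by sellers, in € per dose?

Demand slope: (122 − 162)/(68 − 58) = -4, so Qd = 394 − 4P.
Supply slope: (154 − 138)/(63 − 55) = 2, so Qs = 2P + 28.
Before the tax: set 394 − 4P = 2P + 28 → P* = €61, Q* = 150.
With the tax collected from sellers, supply shifts: Qs = 2(P − 16.5) + 28.
Solving gives Q = 128 with buyers paying €66.5 and sellers receiving €50 (the €16.5 wedge).
Burden on buyers: €5.5; on sellers: €11. (They sum to €16.5.)
The less price-elastic side of the market bears the larger share of a per-unit tax.

Buyers bear €5.5 per dose; sellers bear €11 per dose.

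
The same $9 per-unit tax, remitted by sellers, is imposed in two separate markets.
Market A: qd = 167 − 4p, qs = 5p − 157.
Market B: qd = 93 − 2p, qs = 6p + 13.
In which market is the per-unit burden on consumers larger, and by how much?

Market B, by $1.75.

Market A: pre-tax p* = $36, q* = 23; post-tax q = 3; per-unit burden on consumers = $5.
Market B: pre-tax p* = $10, q* = 73; post-tax q = 59.5; per-unit burden on consumers = $6.75.
Difference: $5 vs $6.75 → market B is larger by $1.75.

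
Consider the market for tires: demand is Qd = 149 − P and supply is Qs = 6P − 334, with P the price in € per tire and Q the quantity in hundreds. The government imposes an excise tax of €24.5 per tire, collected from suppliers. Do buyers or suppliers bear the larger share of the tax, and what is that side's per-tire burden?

Buyers bear the larger share: €21 per tire.

Without the tax, 149 − P = 6P − 334 gives 7P = 483, so P* = €69 and Q* = 80.
With the tax collected from suppliers, supply shifts: Qs = 6(P − 24.5) − 334.
Solving gives Q = 59 with buyers paying €90 and suppliers receiving €65.5 (the €24.5 wedge).
Per-tire burden: buyers €21, suppliers €3.5.
Buyers take the larger share because demand is less price-elastic here (demand slope 1 vs supply slope 6).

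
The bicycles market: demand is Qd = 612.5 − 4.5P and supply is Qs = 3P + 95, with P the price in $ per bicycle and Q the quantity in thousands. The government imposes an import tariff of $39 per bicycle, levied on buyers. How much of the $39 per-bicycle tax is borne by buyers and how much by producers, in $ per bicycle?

Buyers bear $15.6 per bicycle; producers bear $23.4 per bicycle.

Before the tax: set 612.5 − 4.5P = 3P + 95 → P* = $69, Q* = 302.
With the tax collected from buyers, demand (in seller-price terms) shifts: Qd = 612.5 − 4.5(P + 39).
Solving gives Q = 231.8 with buyers paying $84.6 and producers receiving $45.6 (the $39 wedge).
Burden on buyers: $15.6; on producers: $23.4. (They sum to $39.)
The less price-elastic side of the market bears the larger share of a per-unit tax.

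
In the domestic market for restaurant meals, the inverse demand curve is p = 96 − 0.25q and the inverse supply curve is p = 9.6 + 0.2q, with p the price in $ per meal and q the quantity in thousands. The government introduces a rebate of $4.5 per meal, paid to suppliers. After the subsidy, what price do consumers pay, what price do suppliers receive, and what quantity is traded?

Inverting to q(p) form: qd = 384 − 4p; qs = 5p − 48.
Without the subsidy, 384 − 4p = 5p − 48 gives 9p = 432, so p* = $48 and q* = 192.
With a per-unit subsidy paid to suppliers, each receives p + 4.5 per unit sold, so supply becomes qs = 5(p + 4.5) − 48.
New equilibrium: consumers pay $45.5, suppliers receive $50, q = 202. (Wedge: pb − ps = −4.5.)

Consumers pay $45.5; suppliers receive $50; quantity = 202.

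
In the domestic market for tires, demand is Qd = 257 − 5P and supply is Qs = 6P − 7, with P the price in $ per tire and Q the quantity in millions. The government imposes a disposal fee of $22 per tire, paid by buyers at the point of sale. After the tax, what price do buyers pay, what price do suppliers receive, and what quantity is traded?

Without the tax, 257 − 5P = 6P − 7 gives 11P = 264, so P* = $24 and Q* = 137.
With the tax collected from buyers, demand (in seller-price terms) shifts: Qd = 257 − 5(P + 22).
Solving gives Q = 77 with buyers paying $36 and suppliers receiving $14 (the $22 wedge).

Buyers pay $36; suppliers receive $14; quantity = 77.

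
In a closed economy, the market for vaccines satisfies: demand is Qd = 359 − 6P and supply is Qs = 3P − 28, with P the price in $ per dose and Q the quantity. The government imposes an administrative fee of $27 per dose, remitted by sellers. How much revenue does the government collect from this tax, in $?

Tax revenue = $1269.

Without the tax, 359 − 6P = 3P − 28 gives 9P = 387, so P* = $43 and Q* = 101.
With the tax collected from sellers, supply shifts: Qs = 3(P − 27) − 28.
New equilibrium: consumers pay $52, sellers receive $25, Q = 47. (Wedge: Pb − Ps = 27.)
Revenue = t · Q = 27 · 47 = $1269.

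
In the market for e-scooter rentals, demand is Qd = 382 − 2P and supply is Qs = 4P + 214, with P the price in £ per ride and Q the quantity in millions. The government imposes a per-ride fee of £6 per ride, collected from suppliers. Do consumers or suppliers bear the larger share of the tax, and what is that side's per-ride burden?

Consumers bear the larger share: £4 per ride.

Without the tax, 382 − 2P = 4P + 214 gives 6P = 168, so P* = £28 and Q* = 326.
With the tax collected from suppliers, supply shifts: Qs = 4(P − 6) + 214.
New equilibrium: consumers pay £32, suppliers receive £26, Q = 318. (Wedge: Pb − Ps = 6.)
Per-ride burden: consumers £4, suppliers £2.
Consumers take the larger share because demand is less price-elastic here (demand slope 2 vs supply slope 4).
The less price-elastic side of the market bears the larger share of a per-unit tax.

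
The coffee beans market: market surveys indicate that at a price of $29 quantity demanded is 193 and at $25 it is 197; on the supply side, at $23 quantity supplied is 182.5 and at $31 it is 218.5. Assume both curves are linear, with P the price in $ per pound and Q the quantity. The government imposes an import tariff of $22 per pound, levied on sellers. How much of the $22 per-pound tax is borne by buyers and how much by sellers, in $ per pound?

Buyers bear $18 per pound; sellers bear $4 per pound.

Demand slope: (197 − 193)/(25 − 29) = -1, so Qd = 222 − P.
Supply slope: (218.5 − 182.5)/(31 − 23) = 4.5, so Qs = 4.5P + 79.
Before the tax: set 222 − P = 4.5P + 79 → P* = $26, Q* = 196.
With the tax collected from sellers, supply shifts: Qs = 4.5(P − 22) + 79.
New equilibrium: buyers pay $44, sellers receive $22, Q = 178. (Wedge: Pb − Ps = 22.)
Burden on buyers: $18; on sellers: $4. (They sum to $22.)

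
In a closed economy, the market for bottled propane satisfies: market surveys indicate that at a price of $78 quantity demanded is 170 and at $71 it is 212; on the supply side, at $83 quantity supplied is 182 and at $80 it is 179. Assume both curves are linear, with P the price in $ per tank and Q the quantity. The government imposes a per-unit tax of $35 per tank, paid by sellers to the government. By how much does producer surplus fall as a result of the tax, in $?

Producer surplus falls by $4830.

Demand slope: (212 − 170)/(71 − 78) = -6, so Qd = 638 − 6P.
Supply slope: (179 − 182)/(80 − 83) = 1, so Qs = P + 99.
Without the tax, 638 − 6P = P + 99 gives 7P = 539, so P* = $77 and Q* = 176.
With the tax collected from sellers, supply shifts: Qs = (P − 35) + 99.
Solving gives Q = 146 with buyers paying $82 and sellers receiving $47 (the $35 wedge).
ΔPS is the trapezoid between Q = 146 and Q = 176 of height $30: ½ · (176 + 146) · 30 = $4830.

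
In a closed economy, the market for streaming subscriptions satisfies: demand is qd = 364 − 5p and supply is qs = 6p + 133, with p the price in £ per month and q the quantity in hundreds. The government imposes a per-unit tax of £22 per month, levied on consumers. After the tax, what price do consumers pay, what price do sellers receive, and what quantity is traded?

Without the tax, 364 − 5p = 6p + 133 gives 11p = 231, so p* = £21 and q* = 259.
With the tax collected from consumers, demand (in seller-price terms) shifts: qd = 364 − 5(p + 22).
New equilibrium: consumers pay £33, sellers receive £11, q = 199. (Wedge: pb − ps = 22.)

Consumers pay £33; sellers receive £11; quantity = 199.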